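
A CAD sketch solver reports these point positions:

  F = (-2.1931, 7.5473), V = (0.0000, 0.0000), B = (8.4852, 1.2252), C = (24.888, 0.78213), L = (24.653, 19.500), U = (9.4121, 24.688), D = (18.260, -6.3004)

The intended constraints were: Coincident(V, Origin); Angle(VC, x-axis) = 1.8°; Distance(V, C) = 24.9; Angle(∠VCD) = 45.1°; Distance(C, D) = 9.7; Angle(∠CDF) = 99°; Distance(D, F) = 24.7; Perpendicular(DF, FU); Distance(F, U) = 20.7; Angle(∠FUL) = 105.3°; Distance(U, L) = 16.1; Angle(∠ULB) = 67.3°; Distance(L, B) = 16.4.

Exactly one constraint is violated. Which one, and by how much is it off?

Distance(L, B) = 16.4 — off by 8.00.

V = (0.00, 0.00) ✓; VC at 1.800° ✓; |VC| = 24.90 ✓; ∠VCD = 45.10° ✓; |CD| = 9.700 ✓; ∠CDF = 99.00° ✓; |DF| = 24.70 ✓; ∠(DF, FU) = 90.00° ✓; |FU| = 20.70 ✓; ∠FUL = 105.3° ✓; |UL| = 16.10 ✓; ∠ULB = 67.30° ✓; |LB| = 24.40 ✗.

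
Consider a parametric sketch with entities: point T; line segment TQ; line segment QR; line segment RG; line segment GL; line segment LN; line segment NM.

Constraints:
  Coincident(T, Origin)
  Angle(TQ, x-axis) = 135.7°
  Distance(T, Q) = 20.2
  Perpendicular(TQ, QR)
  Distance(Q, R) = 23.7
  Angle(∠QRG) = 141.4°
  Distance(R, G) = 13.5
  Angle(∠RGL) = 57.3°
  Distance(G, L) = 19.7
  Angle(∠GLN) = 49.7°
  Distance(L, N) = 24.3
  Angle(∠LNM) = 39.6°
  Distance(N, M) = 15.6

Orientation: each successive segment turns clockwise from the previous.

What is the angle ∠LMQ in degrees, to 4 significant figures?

42.78°

T is at the origin; TQ runs at 135.7° with length 20.2, so Q = (-14.46, 14.11). The perpendicularity gives QR at right angles to TQ, so QR runs at 45.70°; with |QR| = 23.7, R = (2.095, 31.07). ∠QRG = 141.4° gives RG at 7.100° from the x-axis; with |RG| = 13.5, G = (15.49, 32.74). ∠RGL = 57.3° gives GL at -115.6° from the x-axis; with |GL| = 19.7, L = (6.980, 14.97). ∠GLN = 49.7° gives LN at 114.1° from the x-axis; with |LN| = 24.3, N = (-2.943, 37.15). ∠LNM = 39.6° gives NM at -26.30° from the x-axis; with |NM| = 15.6, M = (11.04, 30.24). Then cos ∠LMQ = ML·MQ / (|ML||MQ|), giving 42.78°.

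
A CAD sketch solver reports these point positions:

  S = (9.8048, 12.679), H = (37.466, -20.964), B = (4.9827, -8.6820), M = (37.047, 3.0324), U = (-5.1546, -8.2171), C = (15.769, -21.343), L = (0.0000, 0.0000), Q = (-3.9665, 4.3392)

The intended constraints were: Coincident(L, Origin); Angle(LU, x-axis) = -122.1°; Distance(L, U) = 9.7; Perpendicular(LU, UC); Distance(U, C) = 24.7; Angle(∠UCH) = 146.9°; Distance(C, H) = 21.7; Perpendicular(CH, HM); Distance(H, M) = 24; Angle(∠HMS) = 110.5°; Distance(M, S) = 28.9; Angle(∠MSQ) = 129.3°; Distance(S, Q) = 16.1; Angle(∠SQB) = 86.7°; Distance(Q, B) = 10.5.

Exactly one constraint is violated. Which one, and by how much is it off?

Distance(Q, B) = 10.5 — off by 5.30.

L = (0.00, 0.00) ✓; LU at -122.1° ✓; |LU| = 9.700 ✓; ∠(LU, UC) = 90.00° ✓; |UC| = 24.70 ✓; ∠UCH = 146.9° ✓; |CH| = 21.70 ✓; ∠(CH, HM) = 90.00° ✓; |HM| = 24.00 ✓; ∠HMS = 110.5° ✓; |MS| = 28.90 ✓; ∠MSQ = 129.3° ✓; |SQ| = 16.10 ✓; ∠SQB = 86.70° ✓; |QB| = 15.80 ✗.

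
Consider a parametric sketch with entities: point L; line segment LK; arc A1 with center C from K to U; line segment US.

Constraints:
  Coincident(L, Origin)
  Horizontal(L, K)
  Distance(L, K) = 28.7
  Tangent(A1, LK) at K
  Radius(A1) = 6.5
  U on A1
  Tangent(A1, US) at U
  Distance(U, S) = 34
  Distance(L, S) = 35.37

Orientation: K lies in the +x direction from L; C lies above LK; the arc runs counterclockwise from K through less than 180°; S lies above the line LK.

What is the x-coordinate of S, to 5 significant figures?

8.2141

Checks: |CU| = 6.500 ✓; ∠(CU, US) = 90.00° ✓; |US| = 34.00 ✓; |LS| = 35.37 ✓.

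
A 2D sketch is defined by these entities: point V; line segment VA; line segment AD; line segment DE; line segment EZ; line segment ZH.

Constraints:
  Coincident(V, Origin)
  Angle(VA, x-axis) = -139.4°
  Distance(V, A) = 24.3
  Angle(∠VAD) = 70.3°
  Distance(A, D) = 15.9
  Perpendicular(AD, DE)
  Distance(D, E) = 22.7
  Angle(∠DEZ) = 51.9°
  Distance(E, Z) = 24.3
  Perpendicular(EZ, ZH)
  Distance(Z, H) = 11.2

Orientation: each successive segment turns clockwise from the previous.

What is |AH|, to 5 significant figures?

3.8510

∠DEZ = 51.9° gives EZ at -107.20° from the x-axis; with |EZ| = 24.3, Z = (-10.102, -16.075). EZ ⟂ ZH, so ZH runs at 162.80°; with |ZH| = 11.2, H = (-20.801, -12.763). Then |AH| = |H − A| = 3.8510.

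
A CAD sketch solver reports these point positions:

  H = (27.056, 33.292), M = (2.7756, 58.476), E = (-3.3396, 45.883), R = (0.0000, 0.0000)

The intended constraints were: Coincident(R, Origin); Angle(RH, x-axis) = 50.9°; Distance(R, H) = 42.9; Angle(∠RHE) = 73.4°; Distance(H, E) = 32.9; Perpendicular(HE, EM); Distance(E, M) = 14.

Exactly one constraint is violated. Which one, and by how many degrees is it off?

Perpendicular(HE, EM) — off by 3.40°.

R = (0.00, 0.00) ✓; RH at 50.90° ✓; |RH| = 42.90 ✓; ∠RHE = 73.40° ✓; |HE| = 32.90 ✓; ∠(HE, EM) = 93.40° ✗; |EM| = 14.00 ✓.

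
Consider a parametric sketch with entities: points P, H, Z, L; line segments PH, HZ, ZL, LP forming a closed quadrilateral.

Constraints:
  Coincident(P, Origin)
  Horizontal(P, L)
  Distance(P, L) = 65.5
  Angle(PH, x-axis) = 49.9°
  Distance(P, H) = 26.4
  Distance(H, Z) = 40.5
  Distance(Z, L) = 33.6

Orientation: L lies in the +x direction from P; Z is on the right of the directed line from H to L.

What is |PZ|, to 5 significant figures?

39.074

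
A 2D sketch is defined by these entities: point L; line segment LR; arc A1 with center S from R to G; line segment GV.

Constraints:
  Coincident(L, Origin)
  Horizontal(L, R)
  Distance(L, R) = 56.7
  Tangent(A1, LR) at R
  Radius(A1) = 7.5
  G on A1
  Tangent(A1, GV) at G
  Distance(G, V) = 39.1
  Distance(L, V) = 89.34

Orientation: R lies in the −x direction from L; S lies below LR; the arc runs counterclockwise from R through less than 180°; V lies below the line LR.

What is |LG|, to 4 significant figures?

63.65

Checks: |SG| = 7.500 ✓; ∠(SG, GV) = 90.00° ✓; |GV| = 39.10 ✓; |LV| = 89.34 ✓.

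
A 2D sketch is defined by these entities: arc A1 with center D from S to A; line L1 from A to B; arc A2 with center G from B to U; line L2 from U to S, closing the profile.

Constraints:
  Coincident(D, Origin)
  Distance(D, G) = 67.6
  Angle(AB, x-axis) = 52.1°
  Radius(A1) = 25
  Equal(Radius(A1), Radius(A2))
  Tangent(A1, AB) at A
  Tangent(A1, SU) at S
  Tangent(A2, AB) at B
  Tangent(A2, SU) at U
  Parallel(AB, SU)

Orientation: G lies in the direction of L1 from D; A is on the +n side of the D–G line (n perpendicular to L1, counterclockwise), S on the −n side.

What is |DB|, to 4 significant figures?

72.07

The slot axis is L1's direction at 52.1°, so u = (cos 52.1°, sin 52.1°) = (0.6143, 0.7891) and n = (−sin 52.1°, cos 52.1°) = (-0.7891, 0.6143). D is at the origin and G lies 67.6 along u from D, so G = 67.6·u = (41.53, 53.34). Tangency of A1 to both parallel lines with radius 25.0 puts A and S at D ± 25.0·n: A = (-19.73, 15.36), S = (19.73, -15.36). Equal radii place B and U the same way about G: B = G + 25.0·n = (21.80, 68.70), U = G − 25.0·n = (61.25, 37.98). Then |DB| = |B − D| = 72.07.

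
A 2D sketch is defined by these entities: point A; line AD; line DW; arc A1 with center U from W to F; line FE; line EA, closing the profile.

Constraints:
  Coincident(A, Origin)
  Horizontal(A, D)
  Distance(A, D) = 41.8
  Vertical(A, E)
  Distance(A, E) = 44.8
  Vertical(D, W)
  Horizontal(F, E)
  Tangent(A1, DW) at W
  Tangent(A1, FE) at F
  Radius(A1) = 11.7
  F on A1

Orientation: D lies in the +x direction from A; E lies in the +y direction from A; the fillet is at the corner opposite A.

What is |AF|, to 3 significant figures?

54.0

The virtual corner opposite A is at (41.8, 44.8). The tangent condition forces UW to be normal to DW and since A1 is tangent to FE there, UF ⟂ FE, with radius 11.7, so the center U sits 11.7 in from both sides at U = (30.1, 33.1). That places the tangent points at W = (41.8, 33.1) on DW and F = (30.1, 44.8) on FE. Then |AF| = |F − A| = 54.0.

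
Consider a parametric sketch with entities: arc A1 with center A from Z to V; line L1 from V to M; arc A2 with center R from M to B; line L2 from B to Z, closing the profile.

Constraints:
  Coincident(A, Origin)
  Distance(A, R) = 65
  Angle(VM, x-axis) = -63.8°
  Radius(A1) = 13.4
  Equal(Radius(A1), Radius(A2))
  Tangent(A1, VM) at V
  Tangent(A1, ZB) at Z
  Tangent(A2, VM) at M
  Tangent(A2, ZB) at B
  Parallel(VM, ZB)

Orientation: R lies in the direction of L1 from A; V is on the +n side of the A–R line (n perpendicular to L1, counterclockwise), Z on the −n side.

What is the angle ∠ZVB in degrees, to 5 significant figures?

67.593°

Tangency of A1 to both parallel lines with radius 13.4 puts V and Z at A ± 13.4·n: V = (12.023, 5.9162), Z = (-12.023, -5.9162). Equal radii place M and B the same way about R: M = R + 13.4·n = (40.721, -52.406), B = R − 13.4·n = (16.675, -64.238). Then cos ∠ZVB = VZ·VB / (|VZ||VB|), giving 67.593°.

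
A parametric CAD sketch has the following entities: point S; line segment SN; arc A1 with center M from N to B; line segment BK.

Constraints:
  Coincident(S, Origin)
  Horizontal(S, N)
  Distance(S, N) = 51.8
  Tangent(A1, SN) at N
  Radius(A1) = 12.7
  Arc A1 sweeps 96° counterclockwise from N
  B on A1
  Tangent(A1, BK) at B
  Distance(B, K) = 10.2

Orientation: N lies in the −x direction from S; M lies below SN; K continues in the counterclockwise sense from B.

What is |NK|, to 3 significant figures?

26.8

On A1, N sits at bearing 90° from M; a 96° counterclockwise sweep puts B at bearing 186°, so B = M + 12.7·(cos 186°, sin 186°) = (-64.4, -14.0). The tangent condition forces MB to be normal to BK, so BK runs along (−sin 186°, cos 186°); with |BK| = 10.2, K = (-63.4, -24.2). Then |NK| = |K − N| = 26.8.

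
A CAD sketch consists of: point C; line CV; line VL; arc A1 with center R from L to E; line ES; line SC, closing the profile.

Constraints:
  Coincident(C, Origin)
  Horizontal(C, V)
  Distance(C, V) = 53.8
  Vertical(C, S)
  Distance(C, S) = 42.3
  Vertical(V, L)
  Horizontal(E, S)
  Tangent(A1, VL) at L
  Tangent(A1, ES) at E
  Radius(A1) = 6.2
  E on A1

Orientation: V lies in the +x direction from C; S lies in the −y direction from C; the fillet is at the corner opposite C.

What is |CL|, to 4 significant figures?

64.79

C is at the origin; CV is horizontal with |CV| = 53.8 and V on the +x side, so V = (53.80, 0.000). C and S share the same x with |CS| = 42.3 and S on the −y side, so S = (0.000, -42.30). The virtual corner opposite C is at (53.80, -42.30). Since A1 is tangent to VL there, RL ⟂ VL and the tangent condition forces RE to be normal to ES, with radius 6.2, so the center R sits 6.2 in from both sides at R = (47.60, -36.10). That places the tangent points at L = (53.80, -36.10) on VL and E = (47.60, -42.30) on ES. Then |CL| = |L − C| = 64.79.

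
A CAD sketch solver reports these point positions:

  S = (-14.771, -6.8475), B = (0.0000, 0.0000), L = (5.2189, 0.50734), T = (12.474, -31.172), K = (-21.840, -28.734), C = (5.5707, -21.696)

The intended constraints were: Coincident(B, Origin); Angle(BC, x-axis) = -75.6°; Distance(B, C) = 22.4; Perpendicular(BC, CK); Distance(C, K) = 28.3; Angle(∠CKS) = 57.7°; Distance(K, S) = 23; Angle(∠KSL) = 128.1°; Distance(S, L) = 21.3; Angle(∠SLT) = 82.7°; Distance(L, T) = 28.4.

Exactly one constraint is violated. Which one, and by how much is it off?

Distance(L, T) = 28.4 — off by 4.10.

B = (0.00, 0.00) ✓; BC at -75.60° ✓; |BC| = 22.40 ✓; ∠(BC, CK) = 90.00° ✓; |CK| = 28.30 ✓; ∠CKS = 57.70° ✓; |KS| = 23.00 ✓; ∠KSL = 128.1° ✓; |SL| = 21.30 ✓; ∠SLT = 82.70° ✓; |LT| = 32.50 ✗.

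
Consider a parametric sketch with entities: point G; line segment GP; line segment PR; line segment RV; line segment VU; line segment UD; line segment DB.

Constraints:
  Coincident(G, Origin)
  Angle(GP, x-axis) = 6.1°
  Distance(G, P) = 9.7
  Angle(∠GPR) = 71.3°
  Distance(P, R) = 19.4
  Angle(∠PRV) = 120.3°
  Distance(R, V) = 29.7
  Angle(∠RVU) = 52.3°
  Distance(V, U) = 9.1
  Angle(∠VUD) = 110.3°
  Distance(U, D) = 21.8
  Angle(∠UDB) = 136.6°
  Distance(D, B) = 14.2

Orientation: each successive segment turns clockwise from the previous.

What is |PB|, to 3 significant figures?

29.1

G is at the origin; GP runs at 6.1° with length 9.7, so P = (9.65, 1.03). ∠GPR = 71.3° gives PR at -103° from the x-axis; with |PR| = 19.4, R = (5.41, -17.9). ∠PRV = 120.3° gives RV at -162° from the x-axis; with |RV| = 29.7, V = (-22.9, -26.9). ∠RVU = 52.3° gives VU at 70.0° from the x-axis; with |VU| = 9.1, U = (-19.8, -18.4). ∠VUD = 110.3° gives UD at 0.300° from the x-axis; with |UD| = 21.8, D = (2.03, -18.3). ∠UDB = 136.6° gives DB at -43.1° from the x-axis; with |DB| = 14.2, B = (12.4, -28.0). Then |PB| = |B − P| = 29.1.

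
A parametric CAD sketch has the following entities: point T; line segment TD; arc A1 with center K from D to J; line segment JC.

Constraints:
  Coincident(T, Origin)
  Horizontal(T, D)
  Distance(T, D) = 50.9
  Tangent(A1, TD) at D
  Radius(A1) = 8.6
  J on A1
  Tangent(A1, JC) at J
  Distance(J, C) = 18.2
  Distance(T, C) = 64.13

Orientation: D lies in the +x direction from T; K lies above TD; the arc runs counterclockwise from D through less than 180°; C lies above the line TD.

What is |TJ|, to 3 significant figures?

60.2

Checks: T = (0.00, 0.00) ✓; |KJ| = 8.600 ✓; ∠(KJ, JC) = 90.00° ✓; |JC| = 18.20 ✓; |TC| = 64.13 ✓.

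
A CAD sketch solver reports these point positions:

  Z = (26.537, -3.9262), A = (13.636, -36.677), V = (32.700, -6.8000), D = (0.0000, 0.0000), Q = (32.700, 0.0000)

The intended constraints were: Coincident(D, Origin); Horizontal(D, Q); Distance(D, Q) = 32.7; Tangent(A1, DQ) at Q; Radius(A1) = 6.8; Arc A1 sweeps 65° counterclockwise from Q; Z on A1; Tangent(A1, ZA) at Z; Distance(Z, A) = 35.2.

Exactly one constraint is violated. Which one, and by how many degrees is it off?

Tangent(A1, ZA) at Z — off by 3.50°.

D = (0.00, 0.00) ✓; D.y = 0.00, Q.y = 0.00 ✓; |DQ| = 32.70 ✓; ∠(VQ, QD) = 90.00° ✓; |VQ| = 6.800 ✓; bearing(V→Z) − bearing(V→Q) = 65.00° ✓; |VZ| = 6.800 ✓; ∠(VZ, ZA) = 86.50° ✗; |ZA| = 35.20 ✓.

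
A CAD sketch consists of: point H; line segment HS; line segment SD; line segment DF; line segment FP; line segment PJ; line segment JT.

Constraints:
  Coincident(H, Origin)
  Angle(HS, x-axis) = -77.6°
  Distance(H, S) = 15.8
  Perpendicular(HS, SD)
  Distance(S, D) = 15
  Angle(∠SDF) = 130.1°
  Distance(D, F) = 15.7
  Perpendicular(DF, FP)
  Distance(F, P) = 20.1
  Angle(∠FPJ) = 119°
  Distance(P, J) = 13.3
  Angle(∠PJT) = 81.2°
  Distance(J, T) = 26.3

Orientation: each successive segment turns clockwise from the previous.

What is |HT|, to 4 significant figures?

21.14

H is at the origin; HS runs at -77.6° with length 15.8, so S = (3.393, -15.43). HS ⟂ SD, so SD runs at -167.6°; with |SD| = 15.0, D = (-11.26, -18.65). ∠SDF = 130.1° gives DF at 142.5° from the x-axis; with |DF| = 15.7, F = (-23.71, -9.095). The perpendicularity gives FP at right angles to DF, so FP runs at 52.50°; with |FP| = 20.1, P = (-11.48, 6.852). ∠FPJ = 119.0° gives PJ at -8.500° from the x-axis; with |PJ| = 13.3, J = (1.677, 4.886). ∠PJT = 81.2° gives JT at -107.3° from the x-axis; with |JT| = 26.3, T = (-6.144, -20.22). Then |HT| = |T − H| = 21.14.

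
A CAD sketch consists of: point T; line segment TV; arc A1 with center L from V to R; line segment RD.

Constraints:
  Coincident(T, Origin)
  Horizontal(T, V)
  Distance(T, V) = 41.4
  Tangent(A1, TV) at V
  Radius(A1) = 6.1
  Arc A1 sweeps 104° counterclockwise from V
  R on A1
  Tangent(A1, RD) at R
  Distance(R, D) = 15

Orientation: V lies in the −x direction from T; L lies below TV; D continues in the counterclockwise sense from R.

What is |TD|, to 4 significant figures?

48.98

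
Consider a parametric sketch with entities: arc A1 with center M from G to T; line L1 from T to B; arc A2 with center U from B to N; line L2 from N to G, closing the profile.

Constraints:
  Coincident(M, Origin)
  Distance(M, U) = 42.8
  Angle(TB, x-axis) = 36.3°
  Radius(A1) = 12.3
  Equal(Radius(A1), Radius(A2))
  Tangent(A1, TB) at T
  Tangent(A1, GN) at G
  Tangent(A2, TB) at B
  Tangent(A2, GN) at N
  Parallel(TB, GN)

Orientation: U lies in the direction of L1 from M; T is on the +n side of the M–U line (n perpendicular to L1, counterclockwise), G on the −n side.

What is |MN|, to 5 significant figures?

44.532

The slot axis is L1's direction at 36.3°, so u = (cos 36.3°, sin 36.3°) = (0.80593, 0.59201) and n = (−sin 36.3°, cos 36.3°) = (-0.59201, 0.80593). M is at the origin and U lies 42.8 along u from M, so U = 42.8·u = (34.494, 25.338). Tangency of A1 to both parallel lines with radius 12.3 puts T and G at M ± 12.3·n: T = (-7.2818, 9.9129), G = (7.2818, -9.9129). Equal radii place B and N the same way about U: B = U + 12.3·n = (27.212, 35.251), N = U − 12.3·n = (41.775, 15.425). Then |MN| = |N − M| = 44.532.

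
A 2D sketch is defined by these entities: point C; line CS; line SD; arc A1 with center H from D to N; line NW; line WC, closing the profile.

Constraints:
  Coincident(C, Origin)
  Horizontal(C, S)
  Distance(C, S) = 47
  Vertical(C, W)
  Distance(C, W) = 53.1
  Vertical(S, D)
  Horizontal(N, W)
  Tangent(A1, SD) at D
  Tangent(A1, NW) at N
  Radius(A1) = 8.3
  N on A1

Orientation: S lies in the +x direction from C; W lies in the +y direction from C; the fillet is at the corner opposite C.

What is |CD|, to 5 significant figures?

64.931

C is at the origin; C and S share the same y with |CS| = 47.0 and S on the +x side, so S = (47.000, 0.0000). CW is vertical with |CW| = 53.1 and W on the +y side, so W = (0.0000, 53.100). The virtual corner opposite C is at (47.000, 53.100). The tangent condition forces HD to be normal to SD and the tangent condition forces HN to be normal to NW, with radius 8.3, so the center H sits 8.3 in from both sides at H = (38.700, 44.800). That places the tangent points at D = (47.000, 44.800) on SD and N = (38.700, 53.100) on NW. Then |CD| = |D − C| = 64.931.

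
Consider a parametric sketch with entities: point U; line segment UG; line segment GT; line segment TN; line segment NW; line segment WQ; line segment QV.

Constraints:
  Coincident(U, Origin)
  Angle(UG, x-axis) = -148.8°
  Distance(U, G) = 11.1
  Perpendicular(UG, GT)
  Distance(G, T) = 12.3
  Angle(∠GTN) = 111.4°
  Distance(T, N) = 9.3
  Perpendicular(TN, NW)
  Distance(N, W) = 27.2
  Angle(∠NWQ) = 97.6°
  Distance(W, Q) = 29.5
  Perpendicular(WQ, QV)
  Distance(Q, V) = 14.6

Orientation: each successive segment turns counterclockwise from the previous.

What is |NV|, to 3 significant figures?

35.3

∠NWQ = 97.6° gives WQ at -178° from the x-axis; with |WQ| = 29.5, Q = (-28.1, 11.0). WQ is perpendicular to QV, so QV runs at -87.8°; with |QV| = 14.6, V = (-27.5, -3.61). Then |NV| = |V − N| = 35.3.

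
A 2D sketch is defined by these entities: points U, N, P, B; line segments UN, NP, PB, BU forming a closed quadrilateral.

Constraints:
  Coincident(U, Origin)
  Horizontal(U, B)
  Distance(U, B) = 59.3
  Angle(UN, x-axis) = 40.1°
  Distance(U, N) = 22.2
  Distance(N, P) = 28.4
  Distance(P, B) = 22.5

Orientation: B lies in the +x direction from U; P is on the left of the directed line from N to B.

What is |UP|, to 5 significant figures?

48.478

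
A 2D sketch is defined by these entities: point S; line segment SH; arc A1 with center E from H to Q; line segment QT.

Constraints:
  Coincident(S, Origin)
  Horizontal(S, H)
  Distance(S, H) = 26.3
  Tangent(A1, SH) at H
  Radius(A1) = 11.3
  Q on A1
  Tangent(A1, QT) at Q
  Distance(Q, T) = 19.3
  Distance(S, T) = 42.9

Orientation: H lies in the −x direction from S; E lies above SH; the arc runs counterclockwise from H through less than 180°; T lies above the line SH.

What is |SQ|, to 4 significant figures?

23.88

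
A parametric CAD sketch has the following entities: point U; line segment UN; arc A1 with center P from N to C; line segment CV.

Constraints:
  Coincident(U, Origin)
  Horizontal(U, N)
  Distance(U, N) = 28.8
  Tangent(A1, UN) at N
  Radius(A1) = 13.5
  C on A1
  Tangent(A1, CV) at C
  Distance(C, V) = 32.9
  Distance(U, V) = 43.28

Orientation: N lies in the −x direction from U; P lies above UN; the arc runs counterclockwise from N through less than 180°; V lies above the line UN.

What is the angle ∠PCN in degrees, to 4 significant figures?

51.54°

Checks: U = (0.00, 0.00) ✓; |PC| = 13.50 ✓; ∠(PC, CV) = 90.00° ✓; |CV| = 32.90 ✓; |UV| = 43.28 ✓.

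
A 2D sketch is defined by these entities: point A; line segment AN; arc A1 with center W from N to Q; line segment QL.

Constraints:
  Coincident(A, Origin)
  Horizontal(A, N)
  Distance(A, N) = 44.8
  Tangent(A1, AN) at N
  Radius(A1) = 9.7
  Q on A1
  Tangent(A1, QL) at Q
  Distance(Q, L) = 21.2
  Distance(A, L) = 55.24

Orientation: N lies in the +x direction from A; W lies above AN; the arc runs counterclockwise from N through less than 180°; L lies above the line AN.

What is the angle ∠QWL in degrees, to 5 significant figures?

65.414°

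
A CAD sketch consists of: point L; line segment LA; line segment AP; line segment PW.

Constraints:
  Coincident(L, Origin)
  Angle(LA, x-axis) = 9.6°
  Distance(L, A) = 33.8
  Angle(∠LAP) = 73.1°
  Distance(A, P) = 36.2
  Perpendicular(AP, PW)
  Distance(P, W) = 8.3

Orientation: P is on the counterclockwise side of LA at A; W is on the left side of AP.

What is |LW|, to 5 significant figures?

35.687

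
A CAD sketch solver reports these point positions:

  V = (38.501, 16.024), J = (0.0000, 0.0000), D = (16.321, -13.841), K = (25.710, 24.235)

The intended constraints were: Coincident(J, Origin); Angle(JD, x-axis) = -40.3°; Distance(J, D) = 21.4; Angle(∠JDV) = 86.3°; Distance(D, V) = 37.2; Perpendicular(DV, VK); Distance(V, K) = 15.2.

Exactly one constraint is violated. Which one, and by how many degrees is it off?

Perpendicular(DV, VK) — off by 3.90°.

J = (0.00, 0.00) ✓; JD at -40.30° ✓; |JD| = 21.40 ✓; ∠JDV = 86.30° ✓; |DV| = 37.20 ✓; ∠(DV, VK) = 93.90° ✗; |VK| = 15.20 ✓.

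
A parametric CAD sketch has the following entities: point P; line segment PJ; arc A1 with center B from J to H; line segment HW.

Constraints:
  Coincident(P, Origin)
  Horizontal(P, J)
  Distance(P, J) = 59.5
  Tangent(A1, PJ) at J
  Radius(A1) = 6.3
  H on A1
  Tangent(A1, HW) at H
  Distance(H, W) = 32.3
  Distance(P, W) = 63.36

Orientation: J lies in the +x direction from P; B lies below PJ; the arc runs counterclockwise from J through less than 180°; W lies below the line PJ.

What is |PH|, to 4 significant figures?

53.54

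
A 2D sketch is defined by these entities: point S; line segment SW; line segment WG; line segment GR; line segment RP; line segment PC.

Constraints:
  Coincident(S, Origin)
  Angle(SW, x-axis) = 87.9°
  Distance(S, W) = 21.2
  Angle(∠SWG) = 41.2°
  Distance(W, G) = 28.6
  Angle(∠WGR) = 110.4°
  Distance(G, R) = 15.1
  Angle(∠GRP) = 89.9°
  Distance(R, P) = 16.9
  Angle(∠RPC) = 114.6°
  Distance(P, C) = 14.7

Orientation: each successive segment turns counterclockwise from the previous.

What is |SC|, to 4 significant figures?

9.389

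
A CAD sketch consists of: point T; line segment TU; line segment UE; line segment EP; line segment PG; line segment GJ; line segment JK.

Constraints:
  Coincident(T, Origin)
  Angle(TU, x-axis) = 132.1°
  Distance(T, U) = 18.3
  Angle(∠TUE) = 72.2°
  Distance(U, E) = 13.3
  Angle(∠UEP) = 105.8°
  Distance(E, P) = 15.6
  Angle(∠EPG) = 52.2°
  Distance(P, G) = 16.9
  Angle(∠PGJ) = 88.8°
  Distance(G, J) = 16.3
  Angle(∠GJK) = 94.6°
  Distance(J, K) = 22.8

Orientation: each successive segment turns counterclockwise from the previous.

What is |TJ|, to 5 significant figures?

23.880

∠EPG = 52.2° gives PG at 81.900° from the x-axis; with |PG| = 16.9, G = (-5.7014, 7.6003). ∠PGJ = 88.8° gives GJ at 173.10° from the x-axis; with |GJ| = 16.3, J = (-21.883, 9.5585). Then |TJ| = |J − T| = 23.880.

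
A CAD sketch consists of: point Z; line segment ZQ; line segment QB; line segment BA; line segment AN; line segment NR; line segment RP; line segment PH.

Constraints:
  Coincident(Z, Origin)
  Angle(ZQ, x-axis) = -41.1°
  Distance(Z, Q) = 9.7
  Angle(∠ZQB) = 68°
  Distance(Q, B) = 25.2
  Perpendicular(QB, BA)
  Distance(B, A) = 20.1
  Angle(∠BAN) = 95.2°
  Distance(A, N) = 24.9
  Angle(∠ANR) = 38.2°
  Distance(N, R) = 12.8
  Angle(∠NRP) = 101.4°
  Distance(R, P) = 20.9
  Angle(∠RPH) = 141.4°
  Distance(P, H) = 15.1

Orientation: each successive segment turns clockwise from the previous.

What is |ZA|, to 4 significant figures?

24.26

Z is at the origin; ZQ runs at -41.1° with length 9.7, so Q = (7.310, -6.377). ∠ZQB = 68.0° gives QB at -153.1° from the x-axis; with |QB| = 25.2, B = (-15.16, -17.78). QB is perpendicular to BA, so BA runs at 116.9°; with |BA| = 20.1, A = (-24.26, 0.1472). Then |ZA| = |A − Z| = 24.26.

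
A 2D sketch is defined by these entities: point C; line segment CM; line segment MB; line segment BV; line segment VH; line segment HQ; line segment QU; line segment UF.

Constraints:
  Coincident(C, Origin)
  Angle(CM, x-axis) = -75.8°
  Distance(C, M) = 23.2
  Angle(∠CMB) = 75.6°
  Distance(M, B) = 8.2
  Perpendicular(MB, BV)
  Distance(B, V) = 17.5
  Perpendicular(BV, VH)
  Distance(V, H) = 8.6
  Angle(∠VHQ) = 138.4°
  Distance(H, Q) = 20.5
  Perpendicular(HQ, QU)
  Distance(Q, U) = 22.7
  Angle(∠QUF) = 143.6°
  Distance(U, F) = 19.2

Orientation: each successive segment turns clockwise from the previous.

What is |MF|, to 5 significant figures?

24.900

HQ is perpendicular to QU, so QU runs at -131.80°; with |QU| = 22.7, U = (6.3042, -35.579). ∠QUF = 143.6° gives UF at -168.20° from the x-axis; with |UF| = 19.2, F = (-12.490, -39.505). Then |MF| = |F − M| = 24.900.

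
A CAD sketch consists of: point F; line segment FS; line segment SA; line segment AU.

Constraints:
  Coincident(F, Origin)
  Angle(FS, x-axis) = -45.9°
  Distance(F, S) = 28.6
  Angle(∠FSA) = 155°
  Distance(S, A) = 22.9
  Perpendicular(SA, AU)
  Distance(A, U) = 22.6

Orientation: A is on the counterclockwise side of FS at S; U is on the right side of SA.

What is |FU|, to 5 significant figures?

59.888

∠FSA = 155.0°, so SA runs at -45.9° + (180° − 155.0°) = -20.900° from the x-axis; with |SA| = 22.9, A = S + 22.9·(cos -20.900°, sin -20.900°) = (41.296, -28.708). SA is perpendicular to AU; with |AU| = 22.6 on the right of SA, U = A + 22.6·(-0.35674, -0.93420) = (33.234, -49.821). Then |FU| = |U − F| = 59.888.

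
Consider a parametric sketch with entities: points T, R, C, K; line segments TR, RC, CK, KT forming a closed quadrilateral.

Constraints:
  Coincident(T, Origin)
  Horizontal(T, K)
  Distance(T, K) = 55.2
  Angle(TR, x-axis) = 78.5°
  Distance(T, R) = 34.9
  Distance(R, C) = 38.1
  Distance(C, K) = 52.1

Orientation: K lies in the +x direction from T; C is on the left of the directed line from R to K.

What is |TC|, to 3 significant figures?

65.2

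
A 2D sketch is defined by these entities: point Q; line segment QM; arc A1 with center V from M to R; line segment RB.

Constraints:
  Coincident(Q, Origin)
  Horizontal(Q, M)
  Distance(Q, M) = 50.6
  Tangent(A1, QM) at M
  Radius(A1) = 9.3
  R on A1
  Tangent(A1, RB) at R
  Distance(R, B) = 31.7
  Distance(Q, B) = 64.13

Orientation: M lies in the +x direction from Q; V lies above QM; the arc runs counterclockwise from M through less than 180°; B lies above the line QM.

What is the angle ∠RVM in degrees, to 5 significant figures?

110.44°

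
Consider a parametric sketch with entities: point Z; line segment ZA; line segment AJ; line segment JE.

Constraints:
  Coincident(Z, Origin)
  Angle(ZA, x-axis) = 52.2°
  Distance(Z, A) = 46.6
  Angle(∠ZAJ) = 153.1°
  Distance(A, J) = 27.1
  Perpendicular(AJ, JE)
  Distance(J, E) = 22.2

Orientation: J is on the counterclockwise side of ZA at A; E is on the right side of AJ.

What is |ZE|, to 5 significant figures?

81.162

∠ZAJ = 153.1°, so AJ runs at 52.2° + (180° − 153.1°) = 79.100° from the x-axis; with |AJ| = 27.1, J = A + 27.1·(cos 79.100°, sin 79.100°) = (33.686, 63.432). The perpendicularity gives JE at right angles to AJ; with |JE| = 22.2 on the right of AJ, E = J + 22.2·(0.98196, -0.18910) = (55.485, 59.234). Then |ZE| = |E − Z| = 81.162.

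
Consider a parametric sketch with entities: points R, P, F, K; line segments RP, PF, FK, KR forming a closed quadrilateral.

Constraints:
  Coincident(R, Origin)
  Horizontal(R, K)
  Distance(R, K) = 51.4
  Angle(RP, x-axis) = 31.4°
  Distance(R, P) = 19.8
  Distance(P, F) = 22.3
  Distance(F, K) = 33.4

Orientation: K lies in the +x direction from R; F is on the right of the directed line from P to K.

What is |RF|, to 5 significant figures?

23.311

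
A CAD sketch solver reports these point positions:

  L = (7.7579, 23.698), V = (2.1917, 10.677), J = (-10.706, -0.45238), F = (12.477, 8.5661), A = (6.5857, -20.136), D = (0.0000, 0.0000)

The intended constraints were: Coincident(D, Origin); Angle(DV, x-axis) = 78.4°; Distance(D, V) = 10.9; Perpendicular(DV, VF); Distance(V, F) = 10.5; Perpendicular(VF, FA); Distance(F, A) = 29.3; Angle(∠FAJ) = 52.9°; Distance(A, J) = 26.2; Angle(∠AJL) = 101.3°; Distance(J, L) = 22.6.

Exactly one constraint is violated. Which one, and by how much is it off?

Distance(J, L) = 22.6 — off by 7.80.

D = (0.00, 0.00) ✓; DV at 78.40° ✓; |DV| = 10.90 ✓; ∠(DV, VF) = 90.00° ✓; |VF| = 10.50 ✓; ∠(VF, FA) = 90.00° ✓; |FA| = 29.30 ✓; ∠FAJ = 52.90° ✓; |AJ| = 26.20 ✓; ∠AJL = 101.3° ✓; |JL| = 30.40 ✗.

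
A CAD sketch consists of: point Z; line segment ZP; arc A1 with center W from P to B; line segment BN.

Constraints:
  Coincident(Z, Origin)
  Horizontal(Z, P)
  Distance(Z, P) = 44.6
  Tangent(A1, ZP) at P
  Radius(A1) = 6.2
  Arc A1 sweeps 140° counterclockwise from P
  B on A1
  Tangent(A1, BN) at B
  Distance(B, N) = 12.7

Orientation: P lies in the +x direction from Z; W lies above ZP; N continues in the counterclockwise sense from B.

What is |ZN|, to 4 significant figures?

43.30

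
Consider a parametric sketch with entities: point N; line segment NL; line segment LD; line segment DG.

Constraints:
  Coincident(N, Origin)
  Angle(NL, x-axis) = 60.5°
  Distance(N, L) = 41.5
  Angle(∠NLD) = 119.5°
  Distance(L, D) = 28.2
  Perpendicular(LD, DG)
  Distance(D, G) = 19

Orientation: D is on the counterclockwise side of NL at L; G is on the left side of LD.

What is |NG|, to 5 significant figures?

51.561

∠NLD = 119.5°, so LD runs at 60.5° + (180° − 119.5°) = 121.00° from the x-axis; with |LD| = 28.2, D = L + 28.2·(cos 121.00°, sin 121.00°) = (5.9115, 60.292). LD ⟂ DG; with |DG| = 19.0 on the left of LD, G = D + 19.0·(-0.85717, -0.51504) = (-10.375, 50.506). Then |NG| = |G − N| = 51.561.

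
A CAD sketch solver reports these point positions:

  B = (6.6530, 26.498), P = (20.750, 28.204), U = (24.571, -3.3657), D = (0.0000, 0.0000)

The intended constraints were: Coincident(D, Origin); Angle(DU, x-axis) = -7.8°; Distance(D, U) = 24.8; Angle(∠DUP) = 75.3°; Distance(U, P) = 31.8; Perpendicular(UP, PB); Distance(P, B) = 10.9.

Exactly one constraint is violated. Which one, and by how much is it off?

Distance(P, B) = 10.9 — off by 3.30.

D = (0.00, 0.00) ✓; DU at -7.800° ✓; |DU| = 24.80 ✓; ∠DUP = 75.30° ✓; |UP| = 31.80 ✓; ∠(UP, PB) = 90.00° ✓; |PB| = 14.20 ✗.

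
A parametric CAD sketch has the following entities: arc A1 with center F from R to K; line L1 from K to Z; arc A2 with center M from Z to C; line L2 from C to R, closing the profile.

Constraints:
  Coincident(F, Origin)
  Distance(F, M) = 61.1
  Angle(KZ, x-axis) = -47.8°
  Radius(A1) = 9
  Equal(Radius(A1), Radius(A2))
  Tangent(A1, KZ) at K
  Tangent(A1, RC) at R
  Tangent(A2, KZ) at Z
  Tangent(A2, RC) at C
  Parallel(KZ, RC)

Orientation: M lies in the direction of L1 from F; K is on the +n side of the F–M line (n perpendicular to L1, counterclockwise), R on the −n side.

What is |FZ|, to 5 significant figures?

61.759

Tangency of A1 to both parallel lines with radius 9.0 puts K and R at F ± 9.0·n: K = (6.6672, 6.0455), R = (-6.6672, -6.0455). Equal radii place Z and C the same way about M: Z = M + 9.0·n = (47.709, -39.218), C = M − 9.0·n = (34.375, -51.309). Then |FZ| = |Z − F| = 61.759.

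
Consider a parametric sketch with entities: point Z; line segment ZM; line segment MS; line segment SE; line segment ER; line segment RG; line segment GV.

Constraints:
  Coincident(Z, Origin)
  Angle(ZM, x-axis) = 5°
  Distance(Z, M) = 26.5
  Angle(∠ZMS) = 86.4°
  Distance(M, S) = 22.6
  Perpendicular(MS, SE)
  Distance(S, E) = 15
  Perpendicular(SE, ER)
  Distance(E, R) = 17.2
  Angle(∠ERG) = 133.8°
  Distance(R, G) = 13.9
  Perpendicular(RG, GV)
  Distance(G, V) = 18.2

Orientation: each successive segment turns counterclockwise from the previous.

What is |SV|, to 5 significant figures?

15.668

Z is at the origin; ZM runs at 5.0° with length 26.5, so M = (26.399, 2.3096). ∠ZMS = 86.4° gives MS at 98.600° from the x-axis; with |MS| = 22.6, S = (23.020, 24.656). MS is perpendicular to SE, so SE runs at -171.40°; with |SE| = 15.0, E = (8.1883, 22.412). SE is perpendicular to ER, so ER runs at -81.400°; with |ER| = 17.2, R = (10.760, 5.4059). ∠ERG = 133.8° gives RG at -35.200° from the x-axis; with |RG| = 13.9, G = (22.119, -2.6065). The perpendicularity gives GV at right angles to RG, so GV runs at 54.800°; with |GV| = 18.2, V = (32.610, 12.266). Then |SV| = |V − S| = 15.668.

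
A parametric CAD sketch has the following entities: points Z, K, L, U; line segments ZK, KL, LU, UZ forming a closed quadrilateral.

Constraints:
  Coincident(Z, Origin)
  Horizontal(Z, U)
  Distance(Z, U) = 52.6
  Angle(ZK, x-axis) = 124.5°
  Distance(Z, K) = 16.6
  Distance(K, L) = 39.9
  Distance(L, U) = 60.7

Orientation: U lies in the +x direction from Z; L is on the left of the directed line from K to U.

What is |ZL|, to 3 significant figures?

48.3

Z is at the origin; Z and U share the same y with |ZU| = 52.6 and U in +x, so U = (52.6, 0). ZK runs at 124.5° with |ZK| = 16.6, so K = (-9.40, 13.7). L is determined by |KL| = 39.9 and |LU| = 60.7 together: it lies at the intersection of circle(K, 39.9) and circle(U, 60.7). With |KU| = 63.5, the foot of the radical line on KU is 15.3 from K and the perpendicular offset is √(39.9² − 15.3²) = 36.9. Taking the left-of-KU solution: L = (13.5, 46.4).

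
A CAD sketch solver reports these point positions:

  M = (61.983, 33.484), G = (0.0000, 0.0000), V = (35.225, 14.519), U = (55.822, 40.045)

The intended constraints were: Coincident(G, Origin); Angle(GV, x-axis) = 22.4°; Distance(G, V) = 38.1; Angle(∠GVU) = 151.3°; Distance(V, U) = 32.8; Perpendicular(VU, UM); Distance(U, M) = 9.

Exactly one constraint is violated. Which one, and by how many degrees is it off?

Perpendicular(VU, UM) — off by 7.90°.

G = (0.00, 0.00) ✓; GV at 22.40° ✓; |GV| = 38.10 ✓; ∠GVU = 151.3° ✓; |VU| = 32.80 ✓; ∠(VU, UM) = 97.90° ✗; |UM| = 9.000 ✓.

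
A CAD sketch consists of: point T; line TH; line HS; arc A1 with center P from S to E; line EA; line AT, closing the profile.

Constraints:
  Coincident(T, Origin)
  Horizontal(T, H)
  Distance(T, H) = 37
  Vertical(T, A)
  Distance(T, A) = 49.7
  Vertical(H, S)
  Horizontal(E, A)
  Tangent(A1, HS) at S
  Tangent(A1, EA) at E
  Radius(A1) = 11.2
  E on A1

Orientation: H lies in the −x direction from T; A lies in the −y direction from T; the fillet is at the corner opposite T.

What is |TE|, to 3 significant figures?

56.0

T is at the origin; TH is horizontal with |TH| = 37.0 and H on the −x side, so H = (-37.0, 0.00). T and A share the same x with |TA| = 49.7 and A on the −y side, so A = (0.00, -49.7). The virtual corner opposite T is at (-37.0, -49.7). A1 meets HS tangentially, so PS is at right angles to HS and since A1 is tangent to EA there, PE ⟂ EA, with radius 11.2, so the center P sits 11.2 in from both sides at P = (-25.8, -38.5). That places the tangent points at S = (-37.0, -38.5) on HS and E = (-25.8, -49.7) on EA. Then |TE| = |E − T| = 56.0.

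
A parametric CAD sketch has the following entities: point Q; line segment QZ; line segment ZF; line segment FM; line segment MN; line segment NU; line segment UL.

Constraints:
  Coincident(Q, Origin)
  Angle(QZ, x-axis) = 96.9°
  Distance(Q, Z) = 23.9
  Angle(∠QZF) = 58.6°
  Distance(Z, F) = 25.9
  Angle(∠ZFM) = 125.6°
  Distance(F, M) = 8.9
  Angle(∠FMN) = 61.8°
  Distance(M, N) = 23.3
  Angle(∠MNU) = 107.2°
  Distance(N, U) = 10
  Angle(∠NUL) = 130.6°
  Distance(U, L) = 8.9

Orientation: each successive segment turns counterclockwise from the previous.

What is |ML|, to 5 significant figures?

27.472

Q is at the origin; QZ runs at 96.9° with length 23.9, so Z = (-2.8713, 23.727). ∠QZF = 58.6° gives ZF at -141.70° from the x-axis; with |ZF| = 25.9, F = (-23.197, 7.6746). ∠ZFM = 125.6° gives FM at -87.300° from the x-axis; with |FM| = 8.9, M = (-22.778, -1.2155). ∠FMN = 61.8° gives MN at 30.900° from the x-axis; with |MN| = 23.3, N = (-2.7848, 10.750). ∠MNU = 107.2° gives NU at 103.70° from the x-axis; with |NU| = 10.0, U = (-5.1532, 20.466). ∠NUL = 130.6° gives UL at 153.10° from the x-axis; with |UL| = 8.9, L = (-13.090, 24.492). Then |ML| = |L − M| = 27.472.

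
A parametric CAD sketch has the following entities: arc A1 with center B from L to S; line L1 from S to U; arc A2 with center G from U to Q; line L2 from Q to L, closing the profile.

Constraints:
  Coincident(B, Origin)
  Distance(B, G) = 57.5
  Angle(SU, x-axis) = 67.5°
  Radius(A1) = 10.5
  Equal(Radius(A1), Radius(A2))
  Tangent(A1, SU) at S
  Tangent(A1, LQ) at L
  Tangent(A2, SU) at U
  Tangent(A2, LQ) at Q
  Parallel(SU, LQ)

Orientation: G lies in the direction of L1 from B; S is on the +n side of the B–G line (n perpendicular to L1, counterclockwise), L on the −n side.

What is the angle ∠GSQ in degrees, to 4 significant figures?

9.714°

The slot axis is L1's direction at 67.5°, so u = (cos 67.5°, sin 67.5°) = (0.3827, 0.9239) and n = (−sin 67.5°, cos 67.5°) = (-0.9239, 0.3827). B is at the origin and G lies 57.5 along u from B, so G = 57.5·u = (22.00, 53.12). Tangency of A1 to both parallel lines with radius 10.5 puts S and L at B ± 10.5·n: S = (-9.701, 4.018), L = (9.701, -4.018). Equal radii place U and Q the same way about G: U = G + 10.5·n = (12.30, 57.14), Q = G − 10.5·n = (31.71, 49.10). Then cos ∠GSQ = SG·SQ / (|SG||SQ|), giving 9.714°.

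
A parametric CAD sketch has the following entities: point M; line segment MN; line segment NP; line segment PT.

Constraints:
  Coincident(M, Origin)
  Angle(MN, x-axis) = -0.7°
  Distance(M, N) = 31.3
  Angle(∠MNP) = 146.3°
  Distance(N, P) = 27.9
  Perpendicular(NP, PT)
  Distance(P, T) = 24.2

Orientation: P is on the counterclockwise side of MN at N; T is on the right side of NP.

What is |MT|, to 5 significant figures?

68.098

M is at the origin; MN runs at -0.7° with length 31.3, so N = 31.3·(cos -0.7°, sin -0.7°) = (31.298, -0.38239). ∠MNP = 146.3°, so NP runs at -0.7° + (180° − 146.3°) = 33.000° from the x-axis; with |NP| = 27.9, P = N + 27.9·(cos 33.000°, sin 33.000°) = (54.697, 14.813). NP ⟂ PT; with |PT| = 24.2 on the right of NP, T = P + 24.2·(0.54464, -0.83867) = (67.877, -5.4828). Then |MT| = |T − M| = 68.098.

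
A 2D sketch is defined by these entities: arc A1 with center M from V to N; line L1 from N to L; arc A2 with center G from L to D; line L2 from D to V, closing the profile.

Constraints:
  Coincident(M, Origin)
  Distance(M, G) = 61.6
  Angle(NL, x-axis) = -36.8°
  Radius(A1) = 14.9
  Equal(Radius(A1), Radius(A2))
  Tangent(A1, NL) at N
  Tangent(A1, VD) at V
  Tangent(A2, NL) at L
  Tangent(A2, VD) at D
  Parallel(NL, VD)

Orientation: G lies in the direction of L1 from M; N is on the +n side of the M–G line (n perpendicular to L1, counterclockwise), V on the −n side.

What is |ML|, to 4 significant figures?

63.38

The slot axis is L1's direction at -36.8°, so u = (cos -36.8°, sin -36.8°) = (0.8007, -0.5990) and n = (−sin -36.8°, cos -36.8°) = (0.5990, 0.8007). M is at the origin and G lies 61.6 along u from M, so G = 61.6·u = (49.33, -36.90). Tangency of A1 to both parallel lines with radius 14.9 puts N and V at M ± 14.9·n: N = (8.925, 11.93), V = (-8.925, -11.93). Equal radii place L and D the same way about G: L = G + 14.9·n = (58.25, -24.97), D = G − 14.9·n = (40.40, -48.83). Then |ML| = |L − M| = 63.38.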